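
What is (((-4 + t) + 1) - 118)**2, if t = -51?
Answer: 29584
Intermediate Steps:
(((-4 + t) + 1) - 118)**2 = (((-4 - 51) + 1) - 118)**2 = ((-55 + 1) - 118)**2 = (-54 - 118)**2 = (-172)**2 = 29584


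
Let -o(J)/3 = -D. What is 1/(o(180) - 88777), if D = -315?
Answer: -1/89722 ≈ -1.1146e-5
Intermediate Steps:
o(J) = -945 (o(J) = -(-3)*(-315) = -3*315 = -945)
1/(o(180) - 88777) = 1/(-945 - 88777) = 1/(-89722) = -1/89722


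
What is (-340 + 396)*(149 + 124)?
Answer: 15288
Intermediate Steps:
(-340 + 396)*(149 + 124) = 56*273 = 15288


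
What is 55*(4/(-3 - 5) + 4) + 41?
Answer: 467/2 ≈ 233.50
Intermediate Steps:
55*(4/(-3 - 5) + 4) + 41 = 55*(4/(-8) + 4) + 41 = 55*(4*(-1/8) + 4) + 41 = 55*(-1/2 + 4) + 41 = 55*(7/2) + 41 = 385/2 + 41 = 467/2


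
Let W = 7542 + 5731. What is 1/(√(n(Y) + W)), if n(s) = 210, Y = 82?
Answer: √13483/13483 ≈ 0.0086121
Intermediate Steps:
W = 13273
1/(√(n(Y) + W)) = 1/(√(210 + 13273)) = 1/(√13483) = √13483/13483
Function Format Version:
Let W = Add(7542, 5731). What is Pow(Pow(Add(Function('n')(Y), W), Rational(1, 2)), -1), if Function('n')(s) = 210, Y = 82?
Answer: Mul(Rational(1, 13483), Pow(13483, Rational(1, 2))) ≈ 0.0086121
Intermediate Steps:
W = 13273
Pow(Pow(Add(Function('n')(Y), W), Rational(1, 2)), -1) = Pow(Pow(Add(210, 13273), Rational(1, 2)), -1) = Pow(Pow(13483, Rational(1, 2)), -1) = Mul(Rational(1, 13483), Pow(13483, Rational(1, 2)))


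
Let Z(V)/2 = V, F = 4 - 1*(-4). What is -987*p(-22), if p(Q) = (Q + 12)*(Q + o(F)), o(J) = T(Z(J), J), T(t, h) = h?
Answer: -138180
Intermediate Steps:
F = 8 (F = 4 + 4 = 8)
Z(V) = 2*V
o(J) = J
p(Q) = (8 + Q)*(12 + Q) (p(Q) = (Q + 12)*(Q + 8) = (12 + Q)*(8 + Q) = (8 + Q)*(12 + Q))
-987*p(-22) = -987*(96 + (-22)² + 20*(-22)) = -987*(96 + 484 - 440) = -987*140 = -138180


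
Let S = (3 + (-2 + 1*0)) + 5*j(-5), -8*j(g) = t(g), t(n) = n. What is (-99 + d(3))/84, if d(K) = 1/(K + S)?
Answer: -805/684 ≈ -1.1769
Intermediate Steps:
j(g) = -g/8
S = 33/8 (S = (3 + (-2 + 1*0)) + 5*(-1/8*(-5)) = (3 + (-2 + 0)) + 5*(5/8) = (3 - 2) + 25/8 = 1 + 25/8 = 33/8 ≈ 4.1250)
d(K) = 1/(33/8 + K) (d(K) = 1/(K + 33/8) = 1/(33/8 + K))
(-99 + d(3))/84 = (-99 + 8/(33 + 8*3))/84 = (-99 + 8/(33 + 24))*(1/84) = (-99 + 8/57)*(1/84) = -5635/57*1/84 = -805/684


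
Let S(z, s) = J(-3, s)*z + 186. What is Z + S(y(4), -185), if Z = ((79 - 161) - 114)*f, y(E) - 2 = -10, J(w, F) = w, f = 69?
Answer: -13314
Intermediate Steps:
y(E) = -8 (y(E) = 2 - 10 = -8)
S(z, s) = 186 - 3*z (S(z, s) = -3*z + 186 = 186 - 3*z)
Z = -13524 (Z = ((79 - 161) - 114)*69 = (-82 - 114)*69 = -196*69 = -13524)
Z + S(y(4), -185) = -13524 + (186 - 3*(-8)) = -13524 + (186 + 24) = -13524 + 210 = -13314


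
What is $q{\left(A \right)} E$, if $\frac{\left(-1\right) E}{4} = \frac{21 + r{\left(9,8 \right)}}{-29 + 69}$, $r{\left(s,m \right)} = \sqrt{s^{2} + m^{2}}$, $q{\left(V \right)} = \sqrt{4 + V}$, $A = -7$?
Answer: $\frac{i \sqrt{3} \left(-21 - \sqrt{145}\right)}{10} \approx - 5.723 i$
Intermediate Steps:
$r{\left(s,m \right)} = \sqrt{m^{2} + s^{2}}$
$E = - \frac{21}{10} - \frac{\sqrt{145}}{10}$ ($E = - 4 \frac{21 + \sqrt{8^{2} + 9^{2}}}{-29 + 69} = - 4 \frac{21 + \sqrt{64 + 81}}{40} = - 4 \left(21 + \sqrt{145}\right) \frac{1}{40} = - 4 \left(\frac{21}{40} + \frac{\sqrt{145}}{40}\right) = - \frac{21}{10} - \frac{\sqrt{145}}{10} \approx -3.3042$)
$q{\left(A \right)} E = \sqrt{4 - 7} \left(- \frac{21}{10} - \frac{\sqrt{145}}{10}\right) = \sqrt{-3} \left(- \frac{21}{10} - \frac{\sqrt{145}}{10}\right) = i \sqrt{3} \left(- \frac{21}{10} - \frac{\sqrt{145}}{10}\right)$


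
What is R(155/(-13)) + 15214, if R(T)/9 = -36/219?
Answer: 1110514/73 ≈ 15213.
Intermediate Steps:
R(T) = -108/73 (R(T) = 9*(-36/219) = 9*(-36*1/219) = 9*(-12/73) = -108/73)
R(155/(-13)) + 15214 = -108/73 + 15214 = 1110514/73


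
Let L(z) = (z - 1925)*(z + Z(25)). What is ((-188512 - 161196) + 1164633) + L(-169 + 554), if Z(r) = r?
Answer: 183525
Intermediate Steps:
L(z) = (-1925 + z)*(25 + z) (L(z) = (z - 1925)*(z + 25) = (-1925 + z)*(25 + z))
((-188512 - 161196) + 1164633) + L(-169 + 554) = ((-188512 - 161196) + 1164633) + (-48125 + (-169 + 554)² - 1900*(-169 + 554)) = (-349708 + 1164633) + (-48125 + 385² - 1900*385) = 814925 + (-48125 + 148225 - 731500) = 814925 - 631400 = 183525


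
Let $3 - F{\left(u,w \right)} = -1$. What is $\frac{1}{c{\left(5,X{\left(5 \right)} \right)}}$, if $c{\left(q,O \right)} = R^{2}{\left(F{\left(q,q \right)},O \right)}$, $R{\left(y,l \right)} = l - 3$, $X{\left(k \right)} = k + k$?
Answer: $\frac{1}{49} \approx 0.020408$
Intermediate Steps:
$F{\left(u,w \right)} = 4$ ($F{\left(u,w \right)} = 3 - -1 = 3 + 1 = 4$)
$X{\left(k \right)} = 2 k$
$R{\left(y,l \right)} = -3 + l$
$c{\left(q,O \right)} = \left(-3 + O\right)^{2}$
$\frac{1}{c{\left(5,X{\left(5 \right)} \right)}} = \frac{1}{\left(-3 + 2 \cdot 5\right)^{2}} = \frac{1}{\left(-3 + 10\right)^{2}} = \frac{1}{7^{2}} = \frac{1}{49}$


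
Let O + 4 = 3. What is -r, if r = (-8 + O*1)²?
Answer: -81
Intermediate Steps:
O = -1 (O = -4 + 3 = -1)
r = 81 (r = (-8 - 1*1)² = (-8 - 1)² = (-9)² = 81)
-r = -1*81 = -81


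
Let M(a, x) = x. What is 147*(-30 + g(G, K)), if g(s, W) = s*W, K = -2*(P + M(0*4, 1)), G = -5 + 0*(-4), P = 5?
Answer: 4410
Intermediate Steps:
G = -5 (G = -5 + 0 = -5)
K = -12 (K = -2*(5 + 1) = -2*6 = -12)
g(s, W) = W*s
147*(-30 + g(G, K)) = 147*(-30 - 12*(-5)) = 147*(-30 + 60) = 147*30 = 4410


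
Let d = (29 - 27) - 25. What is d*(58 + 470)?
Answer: -12144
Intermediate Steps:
d = -23 (d = 2 - 25 = -23)
d*(58 + 470) = -23*(58 + 470) = -23*528 = -12144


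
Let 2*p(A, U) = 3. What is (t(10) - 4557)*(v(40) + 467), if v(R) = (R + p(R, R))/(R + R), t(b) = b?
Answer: -340129241/160 ≈ -2.1258e+6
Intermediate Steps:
p(A, U) = 3/2 (p(A, U) = (½)*3 = 3/2)
v(R) = (3/2 + R)/(2*R) (v(R) = (R + 3/2)/(R + R) = (3/2 + R)/((2*R)) = (3/2 + R)*(1/(2*R)) = (3/2 + R)/(2*R))
(t(10) - 4557)*(v(40) + 467) = (10 - 4557)*((¼)*(3 + 2*40)/40 + 467) = -4547*((¼)*(1/40)*(3 + 80) + 467) = -4547*((¼)*(1/40)*83 + 467) = -4547*(83/160 + 467) = -4547*74803/160 = -340129241/160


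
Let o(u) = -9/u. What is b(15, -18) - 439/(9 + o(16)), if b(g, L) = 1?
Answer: -6889/135 ≈ -51.030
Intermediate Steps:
b(15, -18) - 439/(9 + o(16)) = 1 - 439/(9 - 9/16) = 1 - 439/135/16 = 1 - 439*16/135 = 1 - 7024/135 = -6889/135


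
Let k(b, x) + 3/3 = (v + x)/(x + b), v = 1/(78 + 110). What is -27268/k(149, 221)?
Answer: 1896762080/28011 ≈ 67715.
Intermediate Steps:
v = 1/188 ≈ 0.0053191
k(b, x) = -1 + (1/188 + x)/(b + x) (k(b, x) = -1 + (1/188 + x)/(x + b) = -1 + (1/188 + x)/(b + x))
-27268/k(149, 221) = -27268*(149 + 221)/(1/188 - 1*149) = -27268*370/(1/188 - 149) = -27268/((1/370)*(-28011/188)) = -27268/(-28011/69560) = -27268*(-69560/28011) = 1896762080/28011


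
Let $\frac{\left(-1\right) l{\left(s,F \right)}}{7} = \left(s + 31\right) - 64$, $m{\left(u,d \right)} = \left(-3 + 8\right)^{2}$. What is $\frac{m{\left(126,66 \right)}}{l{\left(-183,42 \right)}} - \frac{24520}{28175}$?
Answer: $- \frac{1039139}{1217160} \approx -0.85374$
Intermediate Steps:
$m{\left(u,d \right)} = 25$ ($m{\left(u,d \right)} = 5^{2} = 25$)
$l{\left(s,F \right)} = 231 - 7 s$ ($l{\left(s,F \right)} = - 7 \left(\left(s + 31\right) - 64\right) = - 7 \left(\left(31 + s\right) - 64\right) = - 7 \left(-33 + s\right) = 231 - 7 s$)
$\frac{m{\left(126,66 \right)}}{l{\left(-183,42 \right)}} - \frac{24520}{28175} = \frac{25}{231 - -1281} - \frac{24520}{28175} = \frac{25}{231 + 1281} - \frac{4904}{5635} = \frac{25}{1512} - \frac{4904}{5635} = - \frac{1039139}{1217160}$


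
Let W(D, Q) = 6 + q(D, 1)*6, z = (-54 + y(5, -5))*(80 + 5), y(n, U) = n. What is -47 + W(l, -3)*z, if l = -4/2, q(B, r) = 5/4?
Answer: -112549/2 ≈ -56275.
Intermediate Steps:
q(B, r) = 5/4 (q(B, r) = 5*(1/4) = 5/4)
l = -2 (l = -4*1/2 = -2)
z = -4165 (z = (-54 + 5)*(80 + 5) = -49*85 = -4165)
W(D, Q) = 27/2 (W(D, Q) = 6 + (5/4)*6 = 6 + 15/2 = 27/2)
-47 + W(l, -3)*z = -47 + (27/2)*(-4165) = -47 - 112455/2 = -112549/2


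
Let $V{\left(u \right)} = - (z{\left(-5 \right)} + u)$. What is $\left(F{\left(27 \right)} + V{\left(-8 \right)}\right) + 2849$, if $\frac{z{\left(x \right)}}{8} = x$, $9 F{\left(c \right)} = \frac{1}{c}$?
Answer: $\frac{703972}{243} \approx 2897.0$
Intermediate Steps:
$F{\left(c \right)} = \frac{1}{9 c}$
$z{\left(x \right)} = 8 x$
$V{\left(u \right)} = 40 - u$ ($V{\left(u \right)} = - (8 \left(-5\right) + u) = - (-40 + u) = 40 - u$)
$\left(F{\left(27 \right)} + V{\left(-8 \right)}\right) + 2849 = \left(\frac{1}{9 \cdot 27} + \left(40 - -8\right)\right) + 2849 = \left(\frac{1}{9} \cdot \frac{1}{27} + \left(40 + 8\right)\right) + 2849 = \left(\frac{1}{243} + 48\right) + 2849 = \frac{11665}{243} + 2849 = \frac{703972}{243}$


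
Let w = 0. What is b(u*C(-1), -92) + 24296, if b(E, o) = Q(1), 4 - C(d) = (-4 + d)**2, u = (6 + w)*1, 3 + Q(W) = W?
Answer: 24294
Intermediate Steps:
Q(W) = -3 + W
u = 6 (u = (6 + 0)*1 = 6*1 = 6)
C(d) = 4 - (-4 + d)**2
b(E, o) = -2 (b(E, o) = -3 + 1 = -2)
b(u*C(-1), -92) + 24296 = -2 + 24296 = 24294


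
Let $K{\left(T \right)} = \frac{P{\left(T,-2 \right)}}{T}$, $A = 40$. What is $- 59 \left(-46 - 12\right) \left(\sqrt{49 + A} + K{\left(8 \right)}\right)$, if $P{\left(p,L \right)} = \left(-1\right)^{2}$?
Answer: $\frac{1711}{4} + 3422 \sqrt{89} \approx 32711.0$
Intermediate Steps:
$P{\left(p,L \right)} = 1$
$K{\left(T \right)} = \frac{1}{T}$ ($K{\left(T \right)} = 1 \frac{1}{T} = \frac{1}{T}$)
$- 59 \left(-46 - 12\right) \left(\sqrt{49 + A} + K{\left(8 \right)}\right) = - 59 \left(-46 - 12\right) \left(\sqrt{49 + 40} + \frac{1}{8}\right) = - 59 \left(- 58 \left(\sqrt{89} + \frac{1}{8}\right)\right) = - 59 \left(- 58 \left(\frac{1}{8} + \sqrt{89}\right)\right) = - 59 \left(- \frac{29}{4} - 58 \sqrt{89}\right) = \frac{1711}{4} + 3422 \sqrt{89}$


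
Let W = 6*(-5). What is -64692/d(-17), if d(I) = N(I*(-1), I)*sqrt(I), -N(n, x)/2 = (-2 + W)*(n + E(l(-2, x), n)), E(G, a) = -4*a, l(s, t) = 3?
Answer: -5391*I*sqrt(17)/4624 ≈ -4.807*I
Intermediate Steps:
W = -30
N(n, x) = -192*n (N(n, x) = -2*(-2 - 30)*(n - 4*n) = -(-64)*(-3*n) = -192*n)
d(I) = 192*I**(3/2) (d(I) = (-192*I*(-1))*sqrt(I) = (-(-192)*I)*sqrt(I) = (192*I)*sqrt(I) = 192*I**(3/2))
-64692/d(-17) = -64692*I*sqrt(17)/55488 = -5391*I*sqrt(17)/4624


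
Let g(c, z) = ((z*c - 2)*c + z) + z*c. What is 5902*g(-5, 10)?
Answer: 1298440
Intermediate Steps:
g(c, z) = z + c*z + c*(-2 + c*z) (g(c, z) = ((c*z - 2)*c + z) + c*z = ((-2 + c*z)*c + z) + c*z = (c*(-2 + c*z) + z) + c*z = (z + c*(-2 + c*z)) + c*z = z + c*z + c*(-2 + c*z))
5902*g(-5, 10) = 5902*(10 - 2*(-5) - 5*10 + 10*(-5)²) = 5902*(10 + 10 - 50 + 10*25) = 5902*(10 + 10 - 50 + 250) = 5902*220 = 1298440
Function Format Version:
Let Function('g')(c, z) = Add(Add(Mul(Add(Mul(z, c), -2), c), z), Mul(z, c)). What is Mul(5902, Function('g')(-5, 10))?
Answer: 1298440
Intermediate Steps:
Function('g')(c, z) = Add(z, Mul(c, z), Mul(c, Add(-2, Mul(c, z)))) (Function('g')(c, z) = Add(Add(Mul(Add(Mul(c, z), -2), c), z), Mul(c, z)) = Add(Add(Mul(Add(-2, Mul(c, z)), c), z), Mul(c, z)) = Add(Add(Mul(c, Add(-2, Mul(c, z))), z), Mul(c, z)) = Add(Add(z, Mul(c, Add(-2, Mul(c, z)))), Mul(c, z)) = Add(z, Mul(c, z), Mul(c, Add(-2, Mul(c, z)))))
Mul(5902, Function('g')(-5, 10)) = Mul(5902, Add(10, Mul(-2, -5), Mul(-5, 10), Mul(10, Pow(-5, 2)))) = Mul(5902, Add(10, 10, -50, Mul(10, 25))) = Mul(5902, Add(10, 10, -50, 250)) = Mul(5902, 220) = 1298440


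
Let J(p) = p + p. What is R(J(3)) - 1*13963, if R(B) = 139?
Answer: -13824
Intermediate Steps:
J(p) = 2*p
R(J(3)) - 1*13963 = 139 - 1*13963 = 139 - 13963 = -13824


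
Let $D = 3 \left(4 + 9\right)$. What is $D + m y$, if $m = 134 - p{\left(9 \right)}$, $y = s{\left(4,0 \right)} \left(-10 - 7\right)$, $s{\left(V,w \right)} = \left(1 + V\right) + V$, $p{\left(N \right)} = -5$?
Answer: $-21228$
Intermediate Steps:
$D = 39$ ($D = 3 \cdot 13 = 39$)
$s{\left(V,w \right)} = 1 + 2 V$
$y = -153$ ($y = \left(1 + 2 \cdot 4\right) \left(-10 - 7\right) = \left(1 + 8\right) \left(-17\right) = 9 \left(-17\right) = -153$)
$m = 139$ ($m = 134 - -5 = 134 + 5 = 139$)
$D + m y = 39 + 139 \left(-153\right) = 39 - 21267 = -21228$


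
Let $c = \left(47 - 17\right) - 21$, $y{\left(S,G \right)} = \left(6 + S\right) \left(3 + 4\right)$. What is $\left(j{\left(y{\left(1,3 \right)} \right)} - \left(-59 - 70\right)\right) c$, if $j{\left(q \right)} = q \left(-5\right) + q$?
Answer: $-603$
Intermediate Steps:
$y{\left(S,G \right)} = 42 + 7 S$ ($y{\left(S,G \right)} = \left(6 + S\right) 7 = 42 + 7 S$)
$c = 9$ ($c = 30 - 21 = 9$)
$j{\left(q \right)} = - 4 q$ ($j{\left(q \right)} = - 5 q + q = - 4 q$)
$\left(j{\left(y{\left(1,3 \right)} \right)} - \left(-59 - 70\right)\right) c = \left(- 4 \left(42 + 7 \cdot 1\right) - \left(-59 - 70\right)\right) 9 = \left(- 4 \left(42 + 7\right) + \left(59 - -70\right)\right) 9 = \left(\left(-4\right) 49 + \left(59 + 70\right)\right) 9 = \left(-196 + 129\right) 9 = \left(-67\right) 9 = -603$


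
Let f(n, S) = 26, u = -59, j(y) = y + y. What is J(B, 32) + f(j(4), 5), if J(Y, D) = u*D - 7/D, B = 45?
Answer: -59591/32 ≈ -1862.2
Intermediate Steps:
j(y) = 2*y
J(Y, D) = -59*D - 7/D
J(B, 32) + f(j(4), 5) = (-59*32 - 7/32) + 26 = (-1888 - 7*1/32) + 26 = (-1888 - 7/32) + 26 = -60423/32 + 26 = -59591/32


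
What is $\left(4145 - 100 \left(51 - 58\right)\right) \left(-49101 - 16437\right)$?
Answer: $-317531610$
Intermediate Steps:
$\left(4145 - 100 \left(51 - 58\right)\right) \left(-49101 - 16437\right) = \left(4145 - -700\right) \left(-65538\right) = \left(4145 + 700\right) \left(-65538\right) = 4845 \left(-65538\right) = -317531610$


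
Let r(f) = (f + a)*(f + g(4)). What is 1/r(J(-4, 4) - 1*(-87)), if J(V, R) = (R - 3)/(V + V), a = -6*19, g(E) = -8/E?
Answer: -64/147343 ≈ -0.00043436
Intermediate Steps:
a = -114
J(V, R) = (-3 + R)/(2*V) (J(V, R) = (-3 + R)/((2*V)) = (-3 + R)*(1/(2*V)) = (-3 + R)/(2*V))
r(f) = (-114 + f)*(-2 + f) (r(f) = (f - 114)*(f - 8/4) = (-114 + f)*(f - 8*1/4) = (-114 + f)*(f - 2) = (-114 + f)*(-2 + f))
1/r(J(-4, 4) - 1*(-87)) = 1/(228 + ((1/2)*(-3 + 4)/(-4) - 1*(-87))**2 - 116*((1/2)*(-3 + 4)/(-4) - 1*(-87))) = 1/(228 + ((1/2)*(-1/4)*1 + 87)**2 - 116*((1/2)*(-1/4)*1 + 87)) = 1/(228 + (-1/8 + 87)**2 - 116*(-1/8 + 87)) = 1/(228 + (695/8)**2 - 116*695/8) = 1/(228 + 483025/64 - 20155/2) = 1/(-147343/64) = -64/147343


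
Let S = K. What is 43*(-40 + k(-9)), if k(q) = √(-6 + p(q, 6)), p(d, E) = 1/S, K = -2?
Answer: -1720 + 43*I*√26/2 ≈ -1720.0 + 109.63*I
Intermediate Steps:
S = -2
p(d, E) = -½ (p(d, E) = 1/(-2) = -½)
k(q) = I*√26/2 (k(q) = √(-6 - ½) = √(-13/2) = I*√26/2)
43*(-40 + k(-9)) = 43*(-40 + I*√26/2) = -1720 + 43*I*√26/2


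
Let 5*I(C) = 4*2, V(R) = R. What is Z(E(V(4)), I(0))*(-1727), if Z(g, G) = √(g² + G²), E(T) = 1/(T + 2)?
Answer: -1727*√2329/30 ≈ -2778.2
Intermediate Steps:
I(C) = 8/5 (I(C) = (4*2)/5 = (⅕)*8 = 8/5)
E(T) = 1/(2 + T)
Z(g, G) = √(G² + g²)
Z(E(V(4)), I(0))*(-1727) = √((8/5)² + (1/(2 + 4))²)*(-1727) = √(64/25 + (1/6)²)*(-1727) = √(64/25 + (⅙)²)*(-1727) = √(64/25 + 1/36)*(-1727) = √(2329/900)*(-1727) = (√2329/30)*(-1727) = -1727*√2329/30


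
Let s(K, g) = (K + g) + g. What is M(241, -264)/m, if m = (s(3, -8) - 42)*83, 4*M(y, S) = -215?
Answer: 43/3652 ≈ 0.011774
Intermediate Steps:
s(K, g) = K + 2*g
M(y, S) = -215/4 (M(y, S) = (1/4)*(-215) = -215/4)
m = -4565 (m = ((3 + 2*(-8)) - 42)*83 = ((3 - 16) - 42)*83 = (-13 - 42)*83 = -55*83 = -4565)
M(241, -264)/m = -215/4/(-4565) = -215/4*(-1/4565) = 43/3652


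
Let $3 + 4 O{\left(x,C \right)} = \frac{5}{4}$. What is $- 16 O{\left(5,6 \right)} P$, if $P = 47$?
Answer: $329$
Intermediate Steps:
$O{\left(x,C \right)} = - \frac{7}{16}$ ($O{\left(x,C \right)} = - \frac{3}{4} + \frac{5 \cdot \frac{1}{4}}{4} = - \frac{3}{4} + \frac{1}{4} \cdot \frac{5}{4} = - \frac{3}{4} + \frac{5}{16} = - \frac{7}{16}$)
$- 16 O{\left(5,6 \right)} P = \left(-16\right) \left(- \frac{7}{16}\right) 47 = 7 \cdot 47 = 329$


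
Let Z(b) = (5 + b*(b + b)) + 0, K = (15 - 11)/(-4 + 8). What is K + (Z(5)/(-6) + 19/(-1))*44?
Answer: -3715/3 ≈ -1238.3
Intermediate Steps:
K = 1 (K = 4/4 = 4*(¼) = 1)
Z(b) = 5 + 2*b² (Z(b) = (5 + b*(2*b)) + 0 = (5 + 2*b²) + 0 = 5 + 2*b²)
K + (Z(5)/(-6) + 19/(-1))*44 = 1 + ((5 + 2*5²)/(-6) + 19/(-1))*44 = 1 + ((5 + 2*25)*(-⅙) + 19*(-1))*44 = 1 + ((5 + 50)*(-⅙) - 19)*44 = 1 + (55*(-⅙) - 19)*44 = 1 + (-55/6 - 19)*44 = 1 - 169/6*44 = 1 - 3718/3 = -3715/3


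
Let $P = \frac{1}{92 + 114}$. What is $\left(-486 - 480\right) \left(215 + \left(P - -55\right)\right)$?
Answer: $- \frac{26864943}{103} \approx -2.6082 \cdot 10^{5}$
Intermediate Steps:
$P = \frac{1}{206} \approx 0.0048544$
$\left(-486 - 480\right) \left(215 + \left(P - -55\right)\right) = \left(-486 - 480\right) \left(215 + \left(\frac{1}{206} - -55\right)\right) = - 966 \left(215 + \left(\frac{1}{206} + 55\right)\right) = - 966 \left(215 + \frac{11331}{206}\right) = \left(-966\right) \frac{55621}{206} = - \frac{26864943}{103}$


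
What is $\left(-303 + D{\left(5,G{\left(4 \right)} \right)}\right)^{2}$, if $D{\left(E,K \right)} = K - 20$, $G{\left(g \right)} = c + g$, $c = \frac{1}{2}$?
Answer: $\frac{405769}{4} \approx 1.0144 \cdot 10^{5}$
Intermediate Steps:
$c = \frac{1}{2} \approx 0.5$
$G{\left(g \right)} = \frac{1}{2} + g$
$D{\left(E,K \right)} = -20 + K$
$\left(-303 + D{\left(5,G{\left(4 \right)} \right)}\right)^{2} = \left(-303 + \left(-20 + \left(\frac{1}{2} + 4\right)\right)\right)^{2} = \left(-303 + \left(-20 + \frac{9}{2}\right)\right)^{2} = \left(-303 - \frac{31}{2}\right)^{2} = \left(- \frac{637}{2}\right)^{2} = \frac{405769}{4}$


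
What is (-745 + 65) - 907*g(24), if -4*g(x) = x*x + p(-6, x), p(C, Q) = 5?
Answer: 524247/4 ≈ 1.3106e+5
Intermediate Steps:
g(x) = -5/4 - x**2/4 (g(x) = -(x*x + 5)/4 = -(x**2 + 5)/4 = -(5 + x**2)/4 = -5/4 - x**2/4)
(-745 + 65) - 907*g(24) = (-745 + 65) - 907*(-5/4 - 1/4*24**2) = -680 - 907*(-5/4 - 1/4*576) = -680 - 907*(-5/4 - 144) = -680 - 907*(-581/4) = -680 + 526967/4 = 524247/4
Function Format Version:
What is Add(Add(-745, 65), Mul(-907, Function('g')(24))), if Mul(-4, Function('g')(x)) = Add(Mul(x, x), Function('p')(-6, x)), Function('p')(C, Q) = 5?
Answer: Rational(524247, 4) ≈ 1.3106e+5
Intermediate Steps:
Function('g')(x) = Add(Rational(-5, 4), Mul(Rational(-1, 4), Pow(x, 2))) (Function('g')(x) = Mul(Rational(-1, 4), Add(Mul(x, x), 5)) = Mul(Rational(-1, 4), Add(Pow(x, 2), 5)) = Mul(Rational(-1, 4), Add(5, Pow(x, 2))) = Add(Rational(-5, 4), Mul(Rational(-1, 4), Pow(x, 2))))
Add(Add(-745, 65), Mul(-907, Function('g')(24))) = Add(Add(-745, 65), Mul(-907, Add(Rational(-5, 4), Mul(Rational(-1, 4), Pow(24, 2))))) = Add(-680, Mul(-907, Add(Rational(-5, 4), Mul(Rational(-1, 4), 576)))) = Add(-680, Mul(-907, Add(Rational(-5, 4), -144))) = Add(-680, Mul(-907, Rational(-581, 4))) = Add(-680, Rational(526967, 4)) = Rational(524247, 4)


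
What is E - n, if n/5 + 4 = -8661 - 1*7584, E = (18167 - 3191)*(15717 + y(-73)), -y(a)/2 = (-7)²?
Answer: 233991389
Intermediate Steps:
y(a) = -98 (y(a) = -2*(-7)² = -2*49 = -98)
E = 233910144 (E = (18167 - 3191)*(15717 - 98) = 14976*15619 = 233910144)
n = -81245 (n = -20 + 5*(-8661 - 1*7584) = -20 + 5*(-8661 - 7584) = -20 + 5*(-16245) = -20 - 81225 = -81245)
E - n = 233910144 - 1*(-81245) = 233910144 + 81245 = 233991389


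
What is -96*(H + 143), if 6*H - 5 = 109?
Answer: -15552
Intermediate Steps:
H = 19 (H = 5/6 + (1/6)*109 = 5/6 + 109/6 = 19)
-96*(H + 143) = -96*(19 + 143) = -96*162 = -15552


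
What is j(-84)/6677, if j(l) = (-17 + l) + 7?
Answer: -94/6677 ≈ -0.014078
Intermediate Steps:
j(l) = -10 + l
j(-84)/6677 = (-10 - 84)/6677 = -94*1/6677 = -94/6677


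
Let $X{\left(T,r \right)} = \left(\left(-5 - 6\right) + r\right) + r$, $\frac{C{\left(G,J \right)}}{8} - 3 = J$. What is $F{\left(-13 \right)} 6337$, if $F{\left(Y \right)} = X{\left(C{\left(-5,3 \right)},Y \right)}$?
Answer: $-234469$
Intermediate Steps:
$C{\left(G,J \right)} = 24 + 8 J$
$X{\left(T,r \right)} = -11 + 2 r$ ($X{\left(T,r \right)} = \left(\left(-5 - 6\right) + r\right) + r = \left(-11 + r\right) + r = -11 + 2 r$)
$F{\left(Y \right)} = -11 + 2 Y$
$F{\left(-13 \right)} 6337 = \left(-11 + 2 \left(-13\right)\right) 6337 = \left(-11 - 26\right) 6337 = \left(-37\right) 6337 = -234469$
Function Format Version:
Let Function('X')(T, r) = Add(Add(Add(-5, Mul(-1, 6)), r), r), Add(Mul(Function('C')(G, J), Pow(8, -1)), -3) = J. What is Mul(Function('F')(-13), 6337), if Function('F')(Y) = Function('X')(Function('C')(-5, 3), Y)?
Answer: -234469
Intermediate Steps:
Function('C')(G, J) = Add(24, Mul(8, J))
Function('X')(T, r) = Add(-11, Mul(2, r)) (Function('X')(T, r) = Add(Add(Add(-5, -6), r), r) = Add(Add(-11, r), r) = Add(-11, Mul(2, r)))
Function('F')(Y) = Add(-11, Mul(2, Y))
Mul(Function('F')(-13), 6337) = Mul(Add(-11, Mul(2, -13)), 6337) = Mul(Add(-11, -26), 6337) = Mul(-37, 6337) = -234469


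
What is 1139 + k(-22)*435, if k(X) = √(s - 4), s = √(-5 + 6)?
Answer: 1139 + 435*I*√3 ≈ 1139.0 + 753.44*I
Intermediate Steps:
s = 1 (s = √1 = 1)
k(X) = I*√3 (k(X) = √(1 - 4) = √(-3) = I*√3)
1139 + k(-22)*435 = 1139 + (I*√3)*435 = 1139 + 435*I*√3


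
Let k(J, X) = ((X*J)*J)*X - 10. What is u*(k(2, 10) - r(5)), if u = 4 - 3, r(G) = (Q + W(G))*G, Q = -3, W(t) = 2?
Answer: 395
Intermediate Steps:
k(J, X) = -10 + J²*X² (k(J, X) = ((J*X)*J)*X - 10 = (X*J²)*X - 10 = J²*X² - 10 = -10 + J²*X²)
r(G) = -G (r(G) = (-3 + 2)*G = -G)
u = 1
u*(k(2, 10) - r(5)) = 1*((-10 + 2²*10²) - (-1)*5) = 1*((-10 + 4*100) - 1*(-5)) = 1*((-10 + 400) + 5) = 1*(390 + 5) = 1*395 = 395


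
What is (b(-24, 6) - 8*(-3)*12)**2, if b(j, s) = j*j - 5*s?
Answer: 695556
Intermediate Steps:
b(j, s) = j**2 - 5*s
(b(-24, 6) - 8*(-3)*12)**2 = (((-24)**2 - 5*6) - 8*(-3)*12)**2 = ((576 - 30) + 24*12)**2 = (546 + 288)**2 = 834**2 = 695556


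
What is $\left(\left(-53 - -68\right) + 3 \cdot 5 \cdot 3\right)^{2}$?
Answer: $3600$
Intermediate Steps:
$\left(\left(-53 - -68\right) + 3 \cdot 5 \cdot 3\right)^{2} = \left(\left(-53 + 68\right) + 15 \cdot 3\right)^{2} = \left(15 + 45\right)^{2} = 60^{2} = 3600$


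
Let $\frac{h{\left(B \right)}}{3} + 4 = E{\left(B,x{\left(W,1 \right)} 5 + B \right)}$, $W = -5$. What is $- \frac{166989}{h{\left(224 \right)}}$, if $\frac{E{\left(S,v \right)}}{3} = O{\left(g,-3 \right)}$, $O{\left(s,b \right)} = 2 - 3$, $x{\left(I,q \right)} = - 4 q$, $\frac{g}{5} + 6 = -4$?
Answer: $\frac{55663}{7} \approx 7951.9$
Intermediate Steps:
$g = -50$ ($g = -30 + 5 \left(-4\right) = -30 - 20 = -50$)
$O{\left(s,b \right)} = -1$ ($O{\left(s,b \right)} = 2 - 3 = -1$)
$E{\left(S,v \right)} = -3$ ($E{\left(S,v \right)} = 3 \left(-1\right) = -3$)
$h{\left(B \right)} = -21$ ($h{\left(B \right)} = -12 + 3 \left(-3\right) = -12 - 9 = -21$)
$- \frac{166989}{h{\left(224 \right)}} = - \frac{166989}{-21} = \left(-166989\right) \left(- \frac{1}{21}\right) = \frac{55663}{7}$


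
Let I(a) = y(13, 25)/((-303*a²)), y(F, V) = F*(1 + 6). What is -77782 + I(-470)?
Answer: -5206159271491/66932700 ≈ -77782.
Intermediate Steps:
y(F, V) = 7*F (y(F, V) = F*7 = 7*F)
I(a) = -91/(303*a²) (I(a) = (7*13)/((-303*a²)) = 91*(-1/(303*a²)) = -91/(303*a²))
-77782 + I(-470) = -77782 - 91/303/(-470)² = -77782 - 91/303*1/220900 = -77782 - 91/66932700 = -5206159271491/66932700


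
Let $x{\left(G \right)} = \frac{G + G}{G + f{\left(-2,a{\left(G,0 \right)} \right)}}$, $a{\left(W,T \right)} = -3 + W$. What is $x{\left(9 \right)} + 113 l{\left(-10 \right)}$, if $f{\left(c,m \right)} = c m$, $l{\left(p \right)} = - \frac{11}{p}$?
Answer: $\frac{1183}{10} \approx 118.3$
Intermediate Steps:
$x{\left(G \right)} = \frac{2 G}{6 - G}$ ($x{\left(G \right)} = \frac{G + G}{G - 2 \left(-3 + G\right)} = \frac{2 G}{G - \left(-6 + 2 G\right)} = \frac{2 G}{6 - G}$)
$x{\left(9 \right)} + 113 l{\left(-10 \right)} = 2 \cdot 9 \frac{1}{6 - 9} + 113 \left(- \frac{11}{-10}\right) = 2 \cdot 9 \frac{1}{6 - 9} + 113 \left(\left(-11\right) \left(- \frac{1}{10}\right)\right) = 2 \cdot 9 \frac{1}{-3} + 113 \cdot \frac{11}{10} = 2 \cdot 9 \left(- \frac{1}{3}\right) + \frac{1243}{10} = -6 + \frac{1243}{10} = \frac{1183}{10}$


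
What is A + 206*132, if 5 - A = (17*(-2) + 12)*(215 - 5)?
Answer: 31817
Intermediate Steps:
A = 4625 (A = 5 - (17*(-2) + 12)*(215 - 5) = 5 - (-34 + 12)*210 = 5 - (-22)*210 = 5 - 1*(-4620) = 5 + 4620 = 4625)
A + 206*132 = 4625 + 206*132 = 4625 + 27192 = 31817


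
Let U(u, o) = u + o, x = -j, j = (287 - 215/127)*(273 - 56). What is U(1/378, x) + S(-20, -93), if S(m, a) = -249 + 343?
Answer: -2967617393/48006 ≈ -61818.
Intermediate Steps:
j = 7862778/127 (j = (287 - 215*1/127)*217 = (287 - 215/127)*217 = (36234/127)*217 = 7862778/127 ≈ 61912.)
x = -7862778/127 (x = -1*7862778/127 = -7862778/127 ≈ -61912.)
S(m, a) = 94
U(u, o) = o + u
U(1/378, x) + S(-20, -93) = (-7862778/127 + 1/378) + 94 = -2972129957/48006 + 94 = -2967617393/48006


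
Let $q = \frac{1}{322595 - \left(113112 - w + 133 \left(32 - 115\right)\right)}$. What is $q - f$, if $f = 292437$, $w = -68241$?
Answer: $- \frac{44532598796}{152281} \approx -2.9244 \cdot 10^{5}$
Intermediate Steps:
$q = \frac{1}{152281}$ ($q = \frac{1}{322595 - \left(181353 + 133 \left(32 - 115\right)\right)} = \frac{1}{322595 - 170314} = \frac{1}{152281} \approx 6.5668 \cdot 10^{-6}$)
$q - f = \frac{1}{152281} - 292437 = - \frac{44532598796}{152281}$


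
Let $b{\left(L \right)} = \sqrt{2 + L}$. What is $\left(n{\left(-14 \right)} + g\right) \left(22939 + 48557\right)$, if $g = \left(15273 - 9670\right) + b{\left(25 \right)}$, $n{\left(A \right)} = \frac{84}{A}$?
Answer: $400163112 + 214488 \sqrt{3} \approx 4.0053 \cdot 10^{8}$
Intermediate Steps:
$g = 5603 + 3 \sqrt{3}$ ($g = \left(15273 - 9670\right) + \sqrt{2 + 25} = 5603 + \sqrt{27} = 5603 + 3 \sqrt{3} \approx 5608.2$)
$\left(n{\left(-14 \right)} + g\right) \left(22939 + 48557\right) = \left(\frac{84}{-14} + \left(5603 + 3 \sqrt{3}\right)\right) \left(22939 + 48557\right) = \left(84 \left(- \frac{1}{14}\right) + \left(5603 + 3 \sqrt{3}\right)\right) 71496 = \left(-6 + \left(5603 + 3 \sqrt{3}\right)\right) 71496 = \left(5597 + 3 \sqrt{3}\right) 71496 = 400163112 + 214488 \sqrt{3}$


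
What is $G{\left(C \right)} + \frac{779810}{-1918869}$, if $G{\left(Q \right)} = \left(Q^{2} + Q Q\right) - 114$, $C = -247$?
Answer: $\frac{233917026766}{1918869} \approx 1.219 \cdot 10^{5}$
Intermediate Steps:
$G{\left(Q \right)} = -114 + 2 Q^{2}$ ($G{\left(Q \right)} = \left(Q^{2} + Q^{2}\right) - 114 = 2 Q^{2} - 114 = -114 + 2 Q^{2}$)
$G{\left(C \right)} + \frac{779810}{-1918869} = \left(-114 + 2 \left(-247\right)^{2}\right) + \frac{779810}{-1918869} = \left(-114 + 2 \cdot 61009\right) + 779810 \left(- \frac{1}{1918869}\right) = \left(-114 + 122018\right) - \frac{779810}{1918869} = 121904 - \frac{779810}{1918869} = \frac{233917026766}{1918869}$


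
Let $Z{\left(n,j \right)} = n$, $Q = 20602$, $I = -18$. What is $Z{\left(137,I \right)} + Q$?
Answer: $20739$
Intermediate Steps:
$Z{\left(137,I \right)} + Q = 137 + 20602 = 20739$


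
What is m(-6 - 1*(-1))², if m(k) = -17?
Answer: 289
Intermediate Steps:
m(-6 - 1*(-1))² = (-17)² = 289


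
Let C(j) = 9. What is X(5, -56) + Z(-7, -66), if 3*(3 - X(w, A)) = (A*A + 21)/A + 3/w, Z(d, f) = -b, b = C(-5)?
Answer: 1511/120 ≈ 12.592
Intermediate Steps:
b = 9
Z(d, f) = -9 (Z(d, f) = -1*9 = -9)
X(w, A) = 3 - 1/w - (21 + A²)/(3*A) (X(w, A) = 3 - ((A*A + 21)/A + 3/w)/3 = 3 - ((A² + 21)/A + 3/w)/3 = 3 - ((21 + A²)/A + 3/w)/3 = 3 - (3/w + (21 + A²)/A)/3 = 3 + (-1/w - (21 + A²)/(3*A)) = 3 - 1/w - (21 + A²)/(3*A))
X(5, -56) + Z(-7, -66) = (3 - 1/5 - 7/(-56) - ⅓*(-56)) - 9 = (3 - 1*⅕ - 7*(-1/56) + 56/3) - 9 = (3 - ⅕ + ⅛ + 56/3) - 9 = 2591/120 - 9 = 1511/120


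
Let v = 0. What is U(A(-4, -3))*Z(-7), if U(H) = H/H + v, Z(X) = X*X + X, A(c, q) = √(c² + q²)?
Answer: 42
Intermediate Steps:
Z(X) = X + X² (Z(X) = X² + X = X + X²)
U(H) = 1 (U(H) = H/H + 0 = 1 + 0 = 1)
U(A(-4, -3))*Z(-7) = 1*(-7*(1 - 7)) = 1*(-7*(-6)) = 1*42 = 42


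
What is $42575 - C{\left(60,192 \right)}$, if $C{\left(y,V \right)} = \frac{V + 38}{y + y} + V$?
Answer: $\frac{508573}{12} \approx 42381.0$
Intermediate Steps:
$C{\left(y,V \right)} = V + \frac{38 + V}{2 y}$ ($C{\left(y,V \right)} = \frac{38 + V}{2 y} + V = V + \frac{38 + V}{2 y}$)
$42575 - C{\left(60,192 \right)} = 42575 - \frac{19 + \frac{1}{2} \cdot 192 + 192 \cdot 60}{60} = 42575 - \frac{19 + 96 + 11520}{60} = 42575 - \frac{1}{60} \cdot 11635 = 42575 - \frac{2327}{12} = \frac{508573}{12}$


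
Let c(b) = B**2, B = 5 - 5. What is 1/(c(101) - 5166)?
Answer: -1/5166 ≈ -0.00019357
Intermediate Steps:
B = 0
c(b) = 0 (c(b) = 0**2 = 0)
1/(c(101) - 5166) = 1/(0 - 5166) = 1/(-5166) = -1/5166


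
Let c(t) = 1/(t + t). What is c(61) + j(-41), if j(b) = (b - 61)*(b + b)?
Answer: 1020409/122 ≈ 8364.0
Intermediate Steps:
c(t) = 1/(2*t)
j(b) = 2*b*(-61 + b) (j(b) = (-61 + b)*(2*b) = 2*b*(-61 + b))
c(61) + j(-41) = (½)/61 + 2*(-41)*(-61 - 41) = (½)*(1/61) + 2*(-41)*(-102) = 1/122 + 8364 = 1020409/122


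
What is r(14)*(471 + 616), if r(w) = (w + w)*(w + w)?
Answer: 852208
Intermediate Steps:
r(w) = 4*w² (r(w) = (2*w)*(2*w) = 4*w²)
r(14)*(471 + 616) = (4*14²)*(471 + 616) = (4*196)*1087 = 784*1087 = 852208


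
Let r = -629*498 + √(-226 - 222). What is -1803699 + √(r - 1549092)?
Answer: -1803699 + √(-1862334 + 8*I*√7) ≈ -1.8037e+6 + 1364.7*I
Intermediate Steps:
r = -313242 + 8*I*√7 (r = -313242 + √(-448) = -313242 + 8*I*√7 ≈ -3.1324e+5 + 21.166*I)
-1803699 + √(r - 1549092) = -1803699 + √((-313242 + 8*I*√7) - 1549092) = -1803699 + √(-1862334 + 8*I*√7)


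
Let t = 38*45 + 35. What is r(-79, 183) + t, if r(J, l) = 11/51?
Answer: 89006/51 ≈ 1745.2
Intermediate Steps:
r(J, l) = 11/51 (r(J, l) = 11*(1/51) = 11/51)
t = 1745 (t = 1710 + 35 = 1745)
r(-79, 183) + t = 11/51 + 1745 = 89006/51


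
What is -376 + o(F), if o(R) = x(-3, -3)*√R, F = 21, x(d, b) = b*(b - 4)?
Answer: -376 + 21*√21 ≈ -279.77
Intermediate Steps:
x(d, b) = b*(-4 + b)
o(R) = 21*√R (o(R) = (-3*(-4 - 3))*√R = (-3*(-7))*√R = 21*√R)
-376 + o(F) = -376 + 21*√21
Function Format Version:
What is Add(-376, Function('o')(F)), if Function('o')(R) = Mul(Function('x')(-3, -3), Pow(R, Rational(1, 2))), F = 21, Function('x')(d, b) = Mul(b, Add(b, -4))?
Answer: Add(-376, Mul(21, Pow(21, Rational(1, 2)))) ≈ -279.77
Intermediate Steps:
Function('x')(d, b) = Mul(b, Add(-4, b))
Function('o')(R) = Mul(21, Pow(R, Rational(1, 2))) (Function('o')(R) = Mul(Mul(-3, Add(-4, -3)), Pow(R, Rational(1, 2))) = Mul(Mul(-3, -7), Pow(R, Rational(1, 2))) = Mul(21, Pow(R, Rational(1, 2))))
Add(-376, Function('o')(F)) = Add(-376, Mul(21, Pow(21, Rational(1, 2))))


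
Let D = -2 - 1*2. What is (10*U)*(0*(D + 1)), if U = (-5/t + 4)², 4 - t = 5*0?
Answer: 0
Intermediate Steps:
t = 4 (t = 4 - 5*0 = 4 - 1*0 = 4 + 0 = 4)
D = -4 (D = -2 - 2 = -4)
U = 121/16 (U = (-5/4 + 4)² = (11/4)² = 121/16 ≈ 7.5625)
(10*U)*(0*(D + 1)) = (10*(121/16))*(0*(-4 + 1)) = 605*(0*(-3))/8 = (605/8)*0 = 0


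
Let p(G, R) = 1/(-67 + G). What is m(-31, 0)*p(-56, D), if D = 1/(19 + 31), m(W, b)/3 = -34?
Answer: 34/41 ≈ 0.82927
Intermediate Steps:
m(W, b) = -102 (m(W, b) = 3*(-34) = -102)
D = 1/50 ≈ 0.020000
m(-31, 0)*p(-56, D) = -102/(-67 - 56) = -102/(-123) = -102*(-1/123) = 34/41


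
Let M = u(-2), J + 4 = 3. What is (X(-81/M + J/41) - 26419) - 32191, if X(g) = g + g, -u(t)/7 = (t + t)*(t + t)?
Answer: -134565351/2296 ≈ -58609.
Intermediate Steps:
J = -1 (J = -4 + 3 = -1)
u(t) = -28*t**2 (u(t) = -7*(t + t)*(t + t) = -7*2*t*2*t = -28*t**2)
M = -112 (M = -28*(-2)**2 = -28*4 = -112)
X(g) = 2*g
(X(-81/M + J/41) - 26419) - 32191 = (2*(-81/(-112) - 1/41) - 26419) - 32191 = (2*(-81*(-1/112) - 1*1/41) - 26419) - 32191 = (2*(81/112 - 1/41) - 26419) - 32191 = (2*(3209/4592) - 26419) - 32191 = (3209/2296 - 26419) - 32191 = -60654815/2296 - 32191 = -134565351/2296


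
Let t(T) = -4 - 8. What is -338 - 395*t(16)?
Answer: 4402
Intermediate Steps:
t(T) = -12
-338 - 395*t(16) = -338 - 395*(-12) = -338 + 4740 = 4402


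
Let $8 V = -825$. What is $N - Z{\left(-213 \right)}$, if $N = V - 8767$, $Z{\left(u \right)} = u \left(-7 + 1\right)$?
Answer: $- \frac{81185}{8} \approx -10148.0$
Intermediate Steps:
$Z{\left(u \right)} = - 6 u$ ($Z{\left(u \right)} = u \left(-6\right) = - 6 u$)
$V = - \frac{825}{8}$ ($V = \frac{1}{8} \left(-825\right) = - \frac{825}{8} \approx -103.13$)
$N = - \frac{70961}{8}$ ($N = - \frac{825}{8} - 8767 = - \frac{70961}{8} \approx -8870.1$)
$N - Z{\left(-213 \right)} = - \frac{70961}{8} - \left(-6\right) \left(-213\right) = - \frac{70961}{8} - 1278 = - \frac{81185}{8}$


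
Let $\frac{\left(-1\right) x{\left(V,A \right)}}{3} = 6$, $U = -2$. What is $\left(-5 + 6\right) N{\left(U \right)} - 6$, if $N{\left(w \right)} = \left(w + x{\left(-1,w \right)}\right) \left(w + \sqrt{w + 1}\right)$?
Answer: $34 - 20 i \approx 34.0 - 20.0 i$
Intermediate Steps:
$x{\left(V,A \right)} = -18$ ($x{\left(V,A \right)} = \left(-3\right) 6 = -18$)
$N{\left(w \right)} = \left(-18 + w\right) \left(w + \sqrt{1 + w}\right)$ ($N{\left(w \right)} = \left(w - 18\right) \left(w + \sqrt{w + 1}\right) = \left(-18 + w\right) \left(w + \sqrt{1 + w}\right)$)
$\left(-5 + 6\right) N{\left(U \right)} - 6 = \left(-5 + 6\right) \left(\left(-2\right)^{2} - -36 - 18 \sqrt{1 - 2} - 2 \sqrt{1 - 2}\right) - 6 = 1 \left(4 + 36 - 18 \sqrt{-1} - 2 \sqrt{-1}\right) - 6 = 1 \left(4 + 36 - 18 i - 2 i\right) - 6 = 1 \left(40 - 20 i\right) - 6 = \left(40 - 20 i\right) - 6 = 34 - 20 i$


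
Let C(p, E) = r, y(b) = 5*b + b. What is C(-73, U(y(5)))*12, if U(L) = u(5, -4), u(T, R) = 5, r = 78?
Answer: 936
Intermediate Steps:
y(b) = 6*b
U(L) = 5
C(p, E) = 78
C(-73, U(y(5)))*12 = 78*12 = 936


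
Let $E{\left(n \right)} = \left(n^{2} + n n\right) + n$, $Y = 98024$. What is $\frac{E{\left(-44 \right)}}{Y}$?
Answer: $\frac{957}{24506} \approx 0.039052$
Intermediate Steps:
$E{\left(n \right)} = n + 2 n^{2}$ ($E{\left(n \right)} = \left(n^{2} + n^{2}\right) + n = 2 n^{2} + n = n + 2 n^{2}$)
$\frac{E{\left(-44 \right)}}{Y} = \frac{\left(-44\right) \left(1 + 2 \left(-44\right)\right)}{98024} = - 44 \left(1 - 88\right) \frac{1}{98024} = \left(-44\right) \left(-87\right) \frac{1}{98024} = 3828 \cdot \frac{1}{98024} = \frac{957}{24506}$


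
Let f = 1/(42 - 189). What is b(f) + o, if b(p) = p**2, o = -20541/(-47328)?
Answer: 147972599/340903584 ≈ 0.43406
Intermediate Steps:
o = 6847/15776 (o = -20541*(-1/47328) = 6847/15776 ≈ 0.43401)
f = -1/147 (f = 1/(-147) = -1/147 ≈ -0.0068027)
b(f) + o = (-1/147)**2 + 6847/15776 = 1/21609 + 6847/15776 = 147972599/340903584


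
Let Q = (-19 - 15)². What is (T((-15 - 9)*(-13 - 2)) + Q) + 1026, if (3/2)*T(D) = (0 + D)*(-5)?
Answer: 982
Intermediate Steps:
T(D) = -10*D/3 (T(D) = 2*((0 + D)*(-5))/3 = 2*(D*(-5))/3 = 2*(-5*D)/3 = -10*D/3)
Q = 1156 (Q = (-34)² = 1156)
(T((-15 - 9)*(-13 - 2)) + Q) + 1026 = (-10*(-15 - 9)*(-13 - 2)/3 + 1156) + 1026 = (-(-80)*(-15) + 1156) + 1026 = (-10/3*360 + 1156) + 1026 = (-1200 + 1156) + 1026 = -44 + 1026 = 982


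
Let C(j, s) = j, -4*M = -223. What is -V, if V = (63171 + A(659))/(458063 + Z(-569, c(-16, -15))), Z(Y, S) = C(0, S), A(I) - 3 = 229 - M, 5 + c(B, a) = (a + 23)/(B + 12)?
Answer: -253389/1832252 ≈ -0.13829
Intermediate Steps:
M = 223/4 (M = -¼*(-223) = 223/4 ≈ 55.750)
c(B, a) = -5 + (23 + a)/(12 + B) (c(B, a) = -5 + (a + 23)/(B + 12) = -5 + (23 + a)/(12 + B))
A(I) = 705/4 (A(I) = 3 + (229 - 1*223/4) = 3 + (229 - 223/4) = 3 + 693/4 = 705/4)
Z(Y, S) = 0
V = 253389/1832252 (V = (63171 + 705/4)/(458063 + 0) = (253389/4)/458063 = (253389/4)*(1/458063) = 253389/1832252 ≈ 0.13829)
-V = -1*253389/1832252 = -253389/1832252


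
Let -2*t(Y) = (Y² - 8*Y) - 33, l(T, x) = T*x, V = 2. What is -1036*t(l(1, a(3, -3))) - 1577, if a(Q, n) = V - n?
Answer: -26441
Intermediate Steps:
a(Q, n) = 2 - n
t(Y) = 33/2 + 4*Y - Y²/2 (t(Y) = -((Y² - 8*Y) - 33)/2 = -(-33 + Y² - 8*Y)/2 = 33/2 + 4*Y - Y²/2)
-1036*t(l(1, a(3, -3))) - 1577 = -1036*(33/2 + 4*(1*(2 - 1*(-3))) - (2 - 1*(-3))²/2) - 1577 = -1036*(33/2 + 4*(1*(2 + 3)) - (2 + 3)²/2) - 1577 = -1036*(33/2 + 4*(1*5) - (1*5)²/2) - 1577 = -1036*(33/2 + 4*5 - ½*5²) - 1577 = -1036*(33/2 + 20 - ½*25) - 1577 = -1036*(33/2 + 20 - 25/2) - 1577 = -1036*24 - 1577 = -24864 - 1577 = -26441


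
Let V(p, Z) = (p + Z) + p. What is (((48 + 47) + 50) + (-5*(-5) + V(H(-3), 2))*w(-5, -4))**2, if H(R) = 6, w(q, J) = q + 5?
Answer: 21025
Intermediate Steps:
w(q, J) = 5 + q
V(p, Z) = Z + 2*p (V(p, Z) = (Z + p) + p = Z + 2*p)
(((48 + 47) + 50) + (-5*(-5) + V(H(-3), 2))*w(-5, -4))**2 = (((48 + 47) + 50) + (-5*(-5) + (2 + 2*6))*(5 - 5))**2 = ((95 + 50) + (25 + (2 + 12))*0)**2 = (145 + (25 + 14)*0)**2 = (145 + 39*0)**2 = (145 + 0)**2 = 145**2 = 21025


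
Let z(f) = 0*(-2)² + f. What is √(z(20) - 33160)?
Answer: 2*I*√8285 ≈ 182.04*I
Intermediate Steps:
z(f) = f (z(f) = 0*4 + f = 0 + f = f)
√(z(20) - 33160) = √(20 - 33160) = √(-33140) = 2*I*√8285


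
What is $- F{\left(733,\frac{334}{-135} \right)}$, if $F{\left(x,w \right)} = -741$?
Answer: $741$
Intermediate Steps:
$- F{\left(733,\frac{334}{-135} \right)} = \left(-1\right) \left(-741\right) = 741$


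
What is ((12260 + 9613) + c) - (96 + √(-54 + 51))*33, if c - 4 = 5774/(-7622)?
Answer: 71297112/3811 - 33*I*√3 ≈ 18708.0 - 57.158*I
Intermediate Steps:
c = 12357/3811 (c = 4 + 5774/(-7622) = 4 + 5774*(-1/7622) = 4 - 2887/3811 = 12357/3811 ≈ 3.2425)
((12260 + 9613) + c) - (96 + √(-54 + 51))*33 = ((12260 + 9613) + 12357/3811) - (96 + √(-54 + 51))*33 = (21873 + 12357/3811) - (96 + √(-3))*33 = 83370360/3811 - (96 + I*√3)*33 = 83370360/3811 - (3168 + 33*I*√3) = 83370360/3811 + (-3168 - 33*I*√3) = 71297112/3811 - 33*I*√3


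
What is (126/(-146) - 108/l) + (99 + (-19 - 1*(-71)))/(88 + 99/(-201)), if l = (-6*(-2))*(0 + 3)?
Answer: -914825/427999 ≈ -2.1374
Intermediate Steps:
l = 36 (l = 12*3 = 36)
(126/(-146) - 108/l) + (99 + (-19 - 1*(-71)))/(88 + 99/(-201)) = (126/(-146) - 108/36) + (99 + (-19 - 1*(-71)))/(88 + 99/(-201)) = (126*(-1/146) - 108*1/36) + (99 + (-19 + 71))/(88 + 99*(-1/201)) = (-63/73 - 3) + (99 + 52)/(88 - 33/67) = -282/73 + 151/(5863/67) = -282/73 + 151*(67/5863) = -282/73 + 10117/5863 = -914825/427999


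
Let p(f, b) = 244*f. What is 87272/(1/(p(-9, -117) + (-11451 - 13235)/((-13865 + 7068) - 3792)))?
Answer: -2027220168176/10589 ≈ -1.9145e+8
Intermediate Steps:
87272/(1/(p(-9, -117) + (-11451 - 13235)/((-13865 + 7068) - 3792))) = 87272/(1/(244*(-9) + (-11451 - 13235)/((-13865 + 7068) - 3792))) = 87272/(1/(-2196 - 24686/(-6797 - 3792))) = 87272/(1/(-2196 - 24686/(-10589))) = 87272/(1/(-2196 - 24686*(-1/10589))) = 87272/(1/(-2196 + 24686/10589)) = 87272/(1/(-23228758/10589)) = 87272/(-10589/23228758) = 87272*(-23228758/10589) = -2027220168176/10589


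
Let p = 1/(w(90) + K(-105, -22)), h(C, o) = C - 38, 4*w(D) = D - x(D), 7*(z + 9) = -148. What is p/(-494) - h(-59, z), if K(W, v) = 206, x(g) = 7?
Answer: 21730811/224029 ≈ 97.000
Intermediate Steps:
z = -211/7 (z = -9 + (⅐)*(-148) = -9 - 148/7 = -211/7 ≈ -30.143)
w(D) = -7/4 + D/4 (w(D) = (D - 1*7)/4 = (D - 7)/4 = (-7 + D)/4 = -7/4 + D/4)
h(C, o) = -38 + C
p = 4/907 (p = 1/((-7/4 + (¼)*90) + 206) = 1/((-7/4 + 45/2) + 206) = 1/(83/4 + 206) = 1/(907/4) = 4/907 ≈ 0.0044101)
p/(-494) - h(-59, z) = (4/907)/(-494) - (-38 - 59) = (4/907)*(-1/494) - 1*(-97) = -2/224029 + 97 = 21730811/224029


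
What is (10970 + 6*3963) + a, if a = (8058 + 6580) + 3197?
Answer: 52583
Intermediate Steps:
a = 17835 (a = 14638 + 3197 = 17835)
(10970 + 6*3963) + a = (10970 + 6*3963) + 17835 = (10970 + 23778) + 17835 = 34748 + 17835 = 52583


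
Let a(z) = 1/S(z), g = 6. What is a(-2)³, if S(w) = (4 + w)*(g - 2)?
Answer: 1/512 ≈ 0.0019531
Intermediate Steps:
S(w) = 16 + 4*w (S(w) = (4 + w)*(6 - 2) = (4 + w)*4 = 16 + 4*w)
a(z) = 1/(16 + 4*z)
a(-2)³ = (1/(4*(4 - 2)))³ = ((¼)/2)³ = ((¼)*(½))³ = (⅛)³ = 1/512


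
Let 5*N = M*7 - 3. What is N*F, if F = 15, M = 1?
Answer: 12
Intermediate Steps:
N = ⅘ (N = (1*7 - 3)/5 = (7 - 3)/5 = (⅕)*4 = ⅘ ≈ 0.80000)
N*F = (⅘)*15 = 12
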